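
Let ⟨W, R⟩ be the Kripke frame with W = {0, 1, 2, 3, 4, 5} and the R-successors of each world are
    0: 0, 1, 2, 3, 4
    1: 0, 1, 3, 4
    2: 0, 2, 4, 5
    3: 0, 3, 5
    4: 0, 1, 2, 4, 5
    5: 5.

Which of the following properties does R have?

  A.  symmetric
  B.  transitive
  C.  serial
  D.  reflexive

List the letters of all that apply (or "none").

C, D

(A) not symmetric: 1 R 3 but not 3 R 1.
(B) not transitive: 0 R 2 and 2 R 5 but not 0 R 5.
(C) serial: every world has an R-successor.
(D) reflexive: each world relates to itself.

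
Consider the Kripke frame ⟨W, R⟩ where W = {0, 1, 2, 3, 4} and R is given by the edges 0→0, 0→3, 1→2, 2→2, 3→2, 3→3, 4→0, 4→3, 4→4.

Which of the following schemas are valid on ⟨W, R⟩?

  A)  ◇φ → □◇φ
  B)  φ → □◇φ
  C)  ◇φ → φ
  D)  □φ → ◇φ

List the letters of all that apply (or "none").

D

R is not symmetric: 0 R 3 but not 3 R 0.
R is not euclidean: 0 R 3 and 0 R 0 but not 3 R 0.
R is serial: every world has an R-successor.
R is not a subset of the identity: 0 R 3 with 0 ≠ 3.
(A) ◇φ → □◇φ is axiom 5; it is valid on a frame exactly when R is euclidean. R is not euclidean, so not valid.
(B) φ → □◇φ is axiom B; it is valid on a frame exactly when R is symmetric. R is not symmetric, so not valid.
(C) ◇φ → φ (the converse of T) corresponds to R being a subset of the identity. Here R ⊄ identity, so not valid.
(D) □φ → ◇φ is axiom D; it is valid on a frame exactly when R is serial. R is serial, so valid.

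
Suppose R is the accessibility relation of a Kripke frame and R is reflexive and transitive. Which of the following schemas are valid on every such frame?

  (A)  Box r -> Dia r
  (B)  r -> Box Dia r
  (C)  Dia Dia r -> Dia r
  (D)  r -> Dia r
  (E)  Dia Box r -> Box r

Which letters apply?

A, C, D

Reflexive relations are serial.
(A) Box r -> Dia r (axiom D) characterises the serial frames. Every such R is serial — valid.
(B) r -> Box Dia r is axiom B, which corresponds to symmetry. Such an R need not be symmetric — not valid.
(C) Dia Dia r -> Dia r is the dual of axiom 4, which corresponds to transitivity. Every such R is transitive — valid.
(D) r -> Dia r (the dual of axiom T) characterises the reflexive frames. Every such R is reflexive — valid.
(E) the dual of axiom 5: valid iff R is euclidean. Such an R need not be euclidean — not valid.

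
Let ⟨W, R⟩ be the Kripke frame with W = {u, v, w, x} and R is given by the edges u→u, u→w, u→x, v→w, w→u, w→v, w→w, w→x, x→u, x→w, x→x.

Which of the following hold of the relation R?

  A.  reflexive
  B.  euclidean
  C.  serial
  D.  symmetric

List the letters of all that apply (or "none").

C, D

(A) not reflexive: not v R v.
(B) not euclidean: w R u and w R v but not u R v.
(C) serial: every world has an R-successor.
(D) symmetric: every R-edge is matched by its reverse.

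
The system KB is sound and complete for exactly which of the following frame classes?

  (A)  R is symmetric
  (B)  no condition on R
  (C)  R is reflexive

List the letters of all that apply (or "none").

(A) KB is sound and complete for exactly this class.
(B) this class determines K, not KB.
(C) this class determines T (= KT), not KB.

A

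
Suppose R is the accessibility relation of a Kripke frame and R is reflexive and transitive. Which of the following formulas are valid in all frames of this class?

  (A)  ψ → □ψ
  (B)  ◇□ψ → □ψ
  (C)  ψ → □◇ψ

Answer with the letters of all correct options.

Reflexive relations are serial.
(A) ψ → □ψ (equivalent to ◇p→p) corresponds to R being a subset of the identity. Such an R need not be a subset of the identity, so not valid.
(B) ◇□ψ → □ψ is the dual of axiom 5; it is valid on a frame exactly when R is euclidean. Such an R need not be euclidean, so not valid.
(C) ψ → □◇ψ is axiom B; it is valid on a frame exactly when R is symmetric. Such an R need not be symmetric, so not valid.

none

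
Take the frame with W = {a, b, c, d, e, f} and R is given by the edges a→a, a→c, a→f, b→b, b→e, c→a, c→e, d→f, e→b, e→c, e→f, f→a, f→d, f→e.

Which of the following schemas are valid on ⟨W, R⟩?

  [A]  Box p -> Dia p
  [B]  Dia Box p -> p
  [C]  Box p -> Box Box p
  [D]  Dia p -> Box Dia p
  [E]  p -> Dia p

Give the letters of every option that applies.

R is not reflexive: not c R c.
R is symmetric: every R-edge is matched by its reverse.
R is not transitive: a R c and c R e but not a R e.
R is not euclidean: a R c and a R f but not c R f.
R is serial: every world has an R-successor.
(A) Box p -> Dia p (axiom D) characterises the serial frames. R is serial — valid.
(B) Dia Box p -> p is the dual of axiom B; it is valid on a frame exactly when R is symmetric. R is symmetric, so valid.
(C) Box p -> Box Box p (axiom 4) characterises the transitive frames. R is not transitive — not valid.
(D) axiom 5: valid iff R is euclidean. R is not euclidean — not valid.
(E) p -> Dia p is the dual of axiom T, which corresponds to reflexivity. R is not reflexive — not valid.

A, B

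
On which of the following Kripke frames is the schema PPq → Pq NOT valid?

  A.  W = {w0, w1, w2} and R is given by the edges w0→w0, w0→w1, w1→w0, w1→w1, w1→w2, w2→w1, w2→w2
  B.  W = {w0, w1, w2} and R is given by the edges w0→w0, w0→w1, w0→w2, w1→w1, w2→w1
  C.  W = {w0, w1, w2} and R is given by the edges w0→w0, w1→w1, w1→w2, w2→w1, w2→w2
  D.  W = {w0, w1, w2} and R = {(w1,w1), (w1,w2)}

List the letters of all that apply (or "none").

A

The schema PPq → Pq is the dual of axiom 4; it is valid on a frame iff R is transitive.
(A) R is not transitive (w0 R w1 and w1 R w2 but not w0 R w2), so the schema fails here.
(B) R is transitive (R is closed under composition), so the schema is valid here.
(C) R is transitive (R is closed under composition), so the schema is valid here.
(D) R is transitive (R is closed under composition), so the schema is valid here.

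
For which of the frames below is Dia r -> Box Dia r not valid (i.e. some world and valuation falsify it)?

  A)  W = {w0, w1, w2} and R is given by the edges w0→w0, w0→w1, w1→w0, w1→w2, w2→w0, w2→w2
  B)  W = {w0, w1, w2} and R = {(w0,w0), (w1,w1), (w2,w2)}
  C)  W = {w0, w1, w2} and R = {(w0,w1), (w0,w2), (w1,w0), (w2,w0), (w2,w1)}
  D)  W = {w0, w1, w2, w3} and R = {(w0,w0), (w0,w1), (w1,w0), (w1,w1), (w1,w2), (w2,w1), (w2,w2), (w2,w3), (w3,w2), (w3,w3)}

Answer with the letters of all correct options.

A, C, D

The schema Dia r -> Box Dia r is axiom 5; it is valid on a frame iff R is euclidean.
(A) R is not euclidean (w1 R w0 and w1 R w2 but not w0 R w2), so the schema fails here.
(B) R is euclidean (any two R-successors of the same world are R-related), so the schema is valid here.
(C) R is not euclidean (w0 R w1 and w0 R w2 but not w1 R w2), so the schema fails here.
(D) R is not euclidean (w1 R w0 and w1 R w2 but not w0 R w2), so the schema fails here.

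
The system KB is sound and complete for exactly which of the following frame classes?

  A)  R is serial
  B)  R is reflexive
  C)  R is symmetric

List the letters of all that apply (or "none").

(A) this class determines D, not KB.
(B) this class determines T (= KT), not KB.
(C) KB is sound and complete for exactly this class.

C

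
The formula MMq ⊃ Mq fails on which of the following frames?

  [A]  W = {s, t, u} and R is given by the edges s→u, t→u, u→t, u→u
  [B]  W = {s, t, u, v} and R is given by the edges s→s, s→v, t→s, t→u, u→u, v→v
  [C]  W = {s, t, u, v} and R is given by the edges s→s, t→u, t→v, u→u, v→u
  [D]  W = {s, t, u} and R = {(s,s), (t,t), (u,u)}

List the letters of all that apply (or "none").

A, B

The schema MMq ⊃ Mq is the dual of axiom 4; it is valid on a frame iff R is transitive.
(A) R is not transitive (s R u and u R t but not s R t), so the schema fails here.
(B) R is not transitive (t R s and s R v but not t R v), so the schema fails here.
(C) R is transitive (R is closed under composition), so the schema is valid here.
(D) R is transitive (R is closed under composition), so the schema is valid here.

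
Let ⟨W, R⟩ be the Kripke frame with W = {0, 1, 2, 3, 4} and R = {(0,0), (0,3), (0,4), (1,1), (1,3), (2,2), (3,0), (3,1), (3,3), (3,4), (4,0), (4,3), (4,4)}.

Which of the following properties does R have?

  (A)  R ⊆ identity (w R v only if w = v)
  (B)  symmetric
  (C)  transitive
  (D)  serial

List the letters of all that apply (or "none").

B, D

(A) not ⊆ identity: 0 R 3 with 0 ≠ 3.
(B) symmetric: every R-edge is matched by its reverse.
(C) not transitive: 0 R 3 and 3 R 1 but not 0 R 1.
(D) serial: every world has an R-successor.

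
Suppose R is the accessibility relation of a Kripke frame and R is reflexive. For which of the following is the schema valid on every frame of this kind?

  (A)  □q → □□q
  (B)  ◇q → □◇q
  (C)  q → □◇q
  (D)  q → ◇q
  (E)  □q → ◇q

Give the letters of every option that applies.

A reflexive relation is serial.
(A) □q → □□q is axiom 4, which corresponds to transitivity. Such an R need not be transitive — not valid.
(B) ◇q → □◇q is axiom 5, which corresponds to the euclidean property. Such an R need not be euclidean — not valid.
(C) axiom B: valid iff R is symmetric. Such an R need not be symmetric — not valid.
(D) the dual of axiom T: valid iff R is reflexive. Every such R is reflexive — valid.
(E) □q → ◇q is axiom D, which corresponds to seriality. Every such R is serial — valid.

D, E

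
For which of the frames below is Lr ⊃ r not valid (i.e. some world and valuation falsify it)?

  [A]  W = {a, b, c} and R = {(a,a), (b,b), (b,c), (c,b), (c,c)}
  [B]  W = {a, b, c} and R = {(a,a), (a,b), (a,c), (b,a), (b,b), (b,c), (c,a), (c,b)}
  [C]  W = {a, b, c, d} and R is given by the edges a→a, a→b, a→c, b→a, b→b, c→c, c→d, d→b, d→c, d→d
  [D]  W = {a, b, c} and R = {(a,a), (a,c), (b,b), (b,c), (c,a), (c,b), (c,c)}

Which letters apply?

B

The schema Lr ⊃ r is axiom T; it is valid on a frame iff R is reflexive.
(A) R is reflexive (each world relates to itself), so the schema is valid here.
(B) R is not reflexive (not c R c), so the schema fails here.
(C) R is reflexive (each world relates to itself), so the schema is valid here.
(D) R is reflexive (each world relates to itself), so the schema is valid here.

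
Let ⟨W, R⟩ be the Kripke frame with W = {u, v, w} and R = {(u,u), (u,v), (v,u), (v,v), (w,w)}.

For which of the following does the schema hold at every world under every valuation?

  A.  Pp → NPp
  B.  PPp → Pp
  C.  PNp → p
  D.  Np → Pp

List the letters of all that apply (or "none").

R is symmetric: every R-edge is matched by its reverse.
R is transitive: R is closed under composition.
R is euclidean: any two R-successors of the same world are R-related.
R is serial: every world has an R-successor.
(A) Pp → NPp is axiom 5, which corresponds to the euclidean property. R is euclidean — valid.
(B) PPp → Pp (the dual of axiom 4) characterises the transitive frames. R is transitive — valid.
(C) PNp → p (the dual of axiom B) characterises the symmetric frames. R is symmetric — valid.
(D) Np → Pp is axiom D, which corresponds to seriality. R is serial — valid.

A, B, C, D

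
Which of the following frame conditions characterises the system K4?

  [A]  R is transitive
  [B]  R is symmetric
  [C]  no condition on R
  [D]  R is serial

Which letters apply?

(A) K4 is sound and complete for exactly this class.
(B) this class determines KB, not K4.
(C) this class determines K, not K4.
(D) this class determines D, not K4.

A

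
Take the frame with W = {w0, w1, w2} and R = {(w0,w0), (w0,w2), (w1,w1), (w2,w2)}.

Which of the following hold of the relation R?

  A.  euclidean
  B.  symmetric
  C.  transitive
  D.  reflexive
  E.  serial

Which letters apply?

(A) not euclidean: w0 R w2 and w0 R w0 but not w2 R w0.
(B) not symmetric: w0 R w2 but not w2 R w0.
(C) transitive: R is closed under composition.
(D) reflexive: each world relates to itself.
(E) serial: every world has an R-successor.

C, D, E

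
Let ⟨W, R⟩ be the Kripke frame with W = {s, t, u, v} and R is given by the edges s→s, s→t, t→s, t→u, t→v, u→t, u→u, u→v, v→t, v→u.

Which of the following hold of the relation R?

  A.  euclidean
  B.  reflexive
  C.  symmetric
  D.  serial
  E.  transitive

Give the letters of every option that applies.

C, D

(A) not euclidean: t R s and t R u but not s R u.
(B) not reflexive: not t R t.
(C) symmetric: every R-edge is matched by its reverse.
(D) serial: every world has an R-successor.
(E) not transitive: s R t and t R u but not s R u.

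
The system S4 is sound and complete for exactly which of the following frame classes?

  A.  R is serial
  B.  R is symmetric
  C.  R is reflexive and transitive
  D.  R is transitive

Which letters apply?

(A) this class determines D, not S4.
(B) this class determines KB, not S4.
(C) S4 is sound and complete for exactly this class.
(D) this class determines K4, not S4.

C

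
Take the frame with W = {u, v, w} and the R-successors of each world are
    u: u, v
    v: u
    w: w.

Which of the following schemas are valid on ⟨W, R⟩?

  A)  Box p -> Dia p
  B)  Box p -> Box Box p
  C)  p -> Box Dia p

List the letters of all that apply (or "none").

A, C

R is symmetric: every R-edge is matched by its reverse.
R is not transitive: v R u and u R v but not v R v.
R is serial: every world has an R-successor.
(A) Box p -> Dia p (axiom D) characterises the serial frames. R is serial — valid.
(B) Box p -> Box Box p (axiom 4) characterises the transitive frames. R is not transitive — not valid.
(C) p -> Box Dia p (axiom B) characterises the symmetric frames. R is symmetric — valid.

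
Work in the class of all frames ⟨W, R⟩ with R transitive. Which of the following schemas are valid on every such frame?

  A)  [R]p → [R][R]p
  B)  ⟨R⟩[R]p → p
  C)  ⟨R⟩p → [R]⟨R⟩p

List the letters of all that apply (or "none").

A

(A) [R]p → [R][R]p is axiom 4; it is valid on a frame exactly when R is transitive. Every such R is transitive, so valid.
(B) the dual of axiom B: valid iff R is symmetric. Such an R need not be symmetric — not valid.
(C) ⟨R⟩p → [R]⟨R⟩p is axiom 5, which corresponds to the euclidean property. Such an R need not be euclidean — not valid.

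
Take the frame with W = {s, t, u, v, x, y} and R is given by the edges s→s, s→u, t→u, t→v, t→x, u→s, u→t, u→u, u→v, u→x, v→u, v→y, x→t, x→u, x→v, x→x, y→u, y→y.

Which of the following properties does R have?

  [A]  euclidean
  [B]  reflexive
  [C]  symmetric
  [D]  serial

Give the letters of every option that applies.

D

(A) not euclidean: t R v and t R x but not v R x.
(B) not reflexive: not t R t.
(C) not symmetric: t R v but not v R t.
(D) serial: every world has an R-successor.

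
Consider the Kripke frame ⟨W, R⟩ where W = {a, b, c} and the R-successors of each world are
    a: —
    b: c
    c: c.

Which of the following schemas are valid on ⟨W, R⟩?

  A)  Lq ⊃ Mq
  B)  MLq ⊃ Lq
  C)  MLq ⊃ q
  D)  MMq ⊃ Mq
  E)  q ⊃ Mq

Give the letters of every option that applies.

R is not reflexive: not a R a.
R is not symmetric: b R c but not c R b.
R is transitive: R is closed under composition.
R is euclidean: any two R-successors of the same world are R-related.
R is not serial: a has no R-successor.
(A) Lq ⊃ Mq (axiom D) characterises the serial frames. R is not serial — not valid.
(B) MLq ⊃ Lq is the dual of axiom 5; it is valid on a frame exactly when R is euclidean. R is euclidean, so valid.
(C) MLq ⊃ q (the dual of axiom B) characterises the symmetric frames. R is not symmetric — not valid.
(D) MMq ⊃ Mq (the dual of axiom 4) characterises the transitive frames. R is transitive — valid.
(E) q ⊃ Mq (the dual of axiom T) characterises the reflexive frames. R is not reflexive — not valid.

B, D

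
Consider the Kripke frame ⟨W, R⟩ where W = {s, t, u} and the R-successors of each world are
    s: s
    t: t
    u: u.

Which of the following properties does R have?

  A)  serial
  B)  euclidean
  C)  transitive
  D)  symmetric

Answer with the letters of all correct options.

(A) serial: every world has an R-successor.
(B) euclidean: any two R-successors of the same world are R-related.
(C) transitive: R is closed under composition.
(D) symmetric: every R-edge is matched by its reverse.

A, B, C, D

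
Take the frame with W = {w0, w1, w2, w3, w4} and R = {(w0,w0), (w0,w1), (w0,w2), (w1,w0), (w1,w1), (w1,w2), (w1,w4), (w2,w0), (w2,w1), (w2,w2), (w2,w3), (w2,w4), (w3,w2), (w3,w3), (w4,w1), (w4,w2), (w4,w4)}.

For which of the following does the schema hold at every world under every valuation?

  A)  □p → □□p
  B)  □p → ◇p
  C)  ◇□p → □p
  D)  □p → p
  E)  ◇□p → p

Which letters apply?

B, D, E

R is reflexive: each world relates to itself.
R is symmetric: every R-edge is matched by its reverse.
R is not transitive: w0 R w1 and w1 R w4 but not w0 R w4.
R is not euclidean: w1 R w0 and w1 R w4 but not w0 R w4.
R is serial: every world has an R-successor.
(A) □p → □□p (axiom 4) characterises the transitive frames. R is not transitive — not valid.
(B) □p → ◇p (axiom D) characterises the serial frames. R is serial — valid.
(C) ◇□p → □p is the dual of axiom 5, which corresponds to the euclidean property. R is not euclidean — not valid.
(D) □p → p is axiom T; it is valid on a frame exactly when R is reflexive. R is reflexive, so valid.
(E) ◇□p → p (the dual of axiom B) characterises the symmetric frames. R is symmetric — valid.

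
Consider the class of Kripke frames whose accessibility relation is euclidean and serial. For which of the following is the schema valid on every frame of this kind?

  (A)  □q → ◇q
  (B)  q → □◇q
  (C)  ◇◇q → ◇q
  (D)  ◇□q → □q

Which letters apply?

A, D

(A) □q → ◇q is axiom D; it is valid on a frame exactly when R is serial. Every such R is serial, so valid.
(B) q → □◇q (axiom B) characterises the symmetric frames. Such an R need not be symmetric — not valid.
(C) ◇◇q → ◇q is the dual of axiom 4; it is valid on a frame exactly when R is transitive. Such an R need not be transitive, so not valid.
(D) ◇□q → □q is the dual of axiom 5, which corresponds to the euclidean property. Every such R is euclidean — valid.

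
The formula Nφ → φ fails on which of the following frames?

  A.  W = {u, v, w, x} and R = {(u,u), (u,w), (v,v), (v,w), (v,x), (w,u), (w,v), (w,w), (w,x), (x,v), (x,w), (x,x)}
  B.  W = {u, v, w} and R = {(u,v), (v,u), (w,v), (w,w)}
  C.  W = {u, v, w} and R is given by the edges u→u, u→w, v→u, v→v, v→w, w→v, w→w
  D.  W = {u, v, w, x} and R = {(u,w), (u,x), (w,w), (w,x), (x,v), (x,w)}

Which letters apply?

B, D

The schema Nφ → φ is axiom T; it is valid on a frame iff R is reflexive.
(A) R is reflexive (each world relates to itself), so the schema is valid here.
(B) R is not reflexive (not u R u), so the schema fails here.
(C) R is reflexive (each world relates to itself), so the schema is valid here.
(D) R is not reflexive (not u R u), so the schema fails here.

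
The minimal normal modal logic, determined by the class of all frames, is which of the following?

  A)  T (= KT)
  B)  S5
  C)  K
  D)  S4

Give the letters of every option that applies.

C

(A) T (= KT) is determined by the class of reflexive frames.
(B) S5 is determined by the class of reflexive, symmetric, and transitive frames.
(C) K is determined by exactly this class.
(D) S4 is determined by the class of reflexive and transitive frames.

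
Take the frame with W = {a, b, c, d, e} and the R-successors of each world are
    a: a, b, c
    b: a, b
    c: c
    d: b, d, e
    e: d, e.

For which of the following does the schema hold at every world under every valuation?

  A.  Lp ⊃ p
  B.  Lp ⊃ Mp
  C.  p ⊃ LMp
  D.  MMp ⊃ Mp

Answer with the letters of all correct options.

A, B

R is reflexive: each world relates to itself.
R is not symmetric: a R c but not c R a.
R is not transitive: b R a and a R c but not b R c.
R is serial: every world has an R-successor.
(A) Lp ⊃ p is axiom T, which corresponds to reflexivity. R is reflexive — valid.
(B) axiom D: valid iff R is serial. R is serial — valid.
(C) axiom B: valid iff R is symmetric. R is not symmetric — not valid.
(D) MMp ⊃ Mp (the dual of axiom 4) characterises the transitive frames. R is not transitive — not valid.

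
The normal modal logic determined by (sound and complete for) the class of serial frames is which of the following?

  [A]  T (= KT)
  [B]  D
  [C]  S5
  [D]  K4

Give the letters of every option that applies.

(A) T (= KT) is determined by the class of reflexive frames.
(B) D is determined by exactly this class.
(C) S5 is determined by the class of reflexive, symmetric, and transitive frames.
(D) K4 is determined by the class of transitive frames.

B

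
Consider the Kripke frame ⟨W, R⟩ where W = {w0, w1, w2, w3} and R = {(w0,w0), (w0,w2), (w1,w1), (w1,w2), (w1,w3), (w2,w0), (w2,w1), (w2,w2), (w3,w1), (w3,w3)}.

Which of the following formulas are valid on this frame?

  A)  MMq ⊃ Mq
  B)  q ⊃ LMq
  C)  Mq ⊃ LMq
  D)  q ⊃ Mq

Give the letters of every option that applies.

B, D

R is reflexive: each world relates to itself.
R is symmetric: every R-edge is matched by its reverse.
R is not transitive: w0 R w2 and w2 R w1 but not w0 R w1.
R is not euclidean: w1 R w2 and w1 R w3 but not w2 R w3.
(A) MMq ⊃ Mq is the dual of axiom 4; it is valid on a frame exactly when R is transitive. R is not transitive, so not valid.
(B) q ⊃ LMq (axiom B) characterises the symmetric frames. R is symmetric — valid.
(C) Mq ⊃ LMq (axiom 5) characterises the euclidean frames. R is not euclidean — not valid.
(D) q ⊃ Mq (the dual of axiom T) characterises the reflexive frames. R is reflexive — valid.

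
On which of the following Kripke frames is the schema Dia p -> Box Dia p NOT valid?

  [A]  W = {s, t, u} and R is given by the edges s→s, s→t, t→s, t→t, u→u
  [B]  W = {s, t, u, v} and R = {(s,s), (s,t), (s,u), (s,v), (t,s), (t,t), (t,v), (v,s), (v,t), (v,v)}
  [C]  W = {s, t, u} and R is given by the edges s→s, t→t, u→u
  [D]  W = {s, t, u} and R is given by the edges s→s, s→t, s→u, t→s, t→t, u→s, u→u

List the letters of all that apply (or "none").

B, D

The schema Dia p -> Box Dia p is axiom 5; it is valid on a frame iff R is euclidean.
(A) R is euclidean (any two R-successors of the same world are R-related), so the schema is valid here.
(B) R is not euclidean (s R t and s R u but not t R u), so the schema fails here.
(C) R is euclidean (any two R-successors of the same world are R-related), so the schema is valid here.
(D) R is not euclidean (s R t and s R u but not t R u), so the schema fails here.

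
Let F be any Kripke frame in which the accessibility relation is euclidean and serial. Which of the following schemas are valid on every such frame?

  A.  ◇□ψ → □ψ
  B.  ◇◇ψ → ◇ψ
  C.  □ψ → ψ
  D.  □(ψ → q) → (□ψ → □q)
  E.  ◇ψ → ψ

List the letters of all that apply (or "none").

(A) the dual of axiom 5: valid iff R is euclidean. Every such R is euclidean — valid.
(B) ◇◇ψ → ◇ψ is the dual of axiom 4; it is valid on a frame exactly when R is transitive. Such an R need not be transitive, so not valid.
(C) □ψ → ψ (axiom T) characterises the reflexive frames. Such an R need not be reflexive — not valid.
(D) □(ψ → q) → (□ψ → □q) is the K axiom; it holds on all frames — valid.
(E) ◇ψ → ψ is valid only on frames where every R-edge is a self-loop. Such an R need not be a subset of the identity — not valid.

A, D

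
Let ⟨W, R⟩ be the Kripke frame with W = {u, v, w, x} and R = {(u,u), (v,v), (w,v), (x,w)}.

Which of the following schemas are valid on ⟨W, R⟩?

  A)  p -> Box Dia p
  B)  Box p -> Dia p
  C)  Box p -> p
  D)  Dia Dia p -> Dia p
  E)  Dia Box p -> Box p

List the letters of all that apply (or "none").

B

R is not reflexive: not w R w.
R is not symmetric: w R v but not v R w.
R is not transitive: x R w and w R v but not x R v.
R is not euclidean: x R w and x R w but not w R w.
R is serial: every world has an R-successor.
(A) p -> Box Dia p is axiom B; it is valid on a frame exactly when R is symmetric. R is not symmetric, so not valid.
(B) Box p -> Dia p is axiom D; it is valid on a frame exactly when R is serial. R is serial, so valid.
(C) axiom T: valid iff R is reflexive. R is not reflexive — not valid.
(D) Dia Dia p -> Dia p is the dual of axiom 4; it is valid on a frame exactly when R is transitive. R is not transitive, so not valid.
(E) Dia Box p -> Box p is the dual of axiom 5; it is valid on a frame exactly when R is euclidean. R is not euclidean, so not valid.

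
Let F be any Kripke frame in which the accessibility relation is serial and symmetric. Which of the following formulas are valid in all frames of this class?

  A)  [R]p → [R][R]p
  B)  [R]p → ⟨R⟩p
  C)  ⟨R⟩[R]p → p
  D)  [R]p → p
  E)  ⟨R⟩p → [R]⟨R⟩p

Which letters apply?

B, C

(A) [R]p → [R][R]p is axiom 4; it is valid on a frame exactly when R is transitive. Such an R need not be transitive, so not valid.
(B) [R]p → ⟨R⟩p is axiom D, which corresponds to seriality. Every such R is serial — valid.
(C) the dual of axiom B: valid iff R is symmetric. Every such R is symmetric — valid.
(D) [R]p → p (axiom T) characterises the reflexive frames. Such an R need not be reflexive — not valid.
(E) ⟨R⟩p → [R]⟨R⟩p is axiom 5, which corresponds to the euclidean property. Such an R need not be euclidean — not valid.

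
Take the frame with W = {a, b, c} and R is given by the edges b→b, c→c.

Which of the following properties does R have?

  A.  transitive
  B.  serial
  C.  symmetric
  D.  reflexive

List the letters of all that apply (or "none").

(A) transitive: R is closed under composition.
(B) not serial: a has no R-successor.
(C) symmetric: every R-edge is matched by its reverse.
(D) not reflexive: not a R a.

A, C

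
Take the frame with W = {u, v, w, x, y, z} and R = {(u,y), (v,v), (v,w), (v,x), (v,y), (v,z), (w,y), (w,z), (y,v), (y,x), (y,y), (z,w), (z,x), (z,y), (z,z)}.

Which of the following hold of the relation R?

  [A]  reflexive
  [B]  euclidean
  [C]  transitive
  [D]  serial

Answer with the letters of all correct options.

(A) not reflexive: not u R u.
(B) not euclidean: v R w and v R v but not w R v.
(C) not transitive: u R y and y R v but not u R v.
(D) not serial: x has no R-successor.

none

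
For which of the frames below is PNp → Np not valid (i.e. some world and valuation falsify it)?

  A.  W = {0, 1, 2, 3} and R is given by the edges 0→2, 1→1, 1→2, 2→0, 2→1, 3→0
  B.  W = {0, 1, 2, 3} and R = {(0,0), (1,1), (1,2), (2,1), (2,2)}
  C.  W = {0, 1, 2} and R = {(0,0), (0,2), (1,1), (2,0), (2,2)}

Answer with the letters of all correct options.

A

The schema PNp → Np is the dual of axiom 5; it is valid on a frame iff R is euclidean.
(A) R is not euclidean (2 R 0 and 2 R 1 but not 0 R 1), so the schema fails here.
(B) R is euclidean (any two R-successors of the same world are R-related), so the schema is valid here.
(C) R is euclidean (any two R-successors of the same world are R-related), so the schema is valid here.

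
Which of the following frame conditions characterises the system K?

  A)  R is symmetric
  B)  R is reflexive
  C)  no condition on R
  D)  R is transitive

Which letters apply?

(A) this class determines KB, not K.
(B) this class determines T (= KT), not K.
(C) K is sound and complete for exactly this class.
(D) this class determines K4, not K.

C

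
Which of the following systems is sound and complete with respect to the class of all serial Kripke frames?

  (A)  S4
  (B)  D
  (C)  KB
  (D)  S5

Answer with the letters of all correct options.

(A) S4 is determined by the class of reflexive and transitive frames.
(B) D is determined by exactly this class.
(C) KB is determined by the class of symmetric frames.
(D) S5 is determined by the class of reflexive, symmetric, and transitive frames.

B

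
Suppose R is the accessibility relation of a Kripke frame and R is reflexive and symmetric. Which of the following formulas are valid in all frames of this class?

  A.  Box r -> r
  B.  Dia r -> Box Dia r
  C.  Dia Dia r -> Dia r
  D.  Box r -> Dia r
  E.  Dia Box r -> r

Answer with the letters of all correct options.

A, D, E

Reflexive relations are serial.
(A) axiom T: valid iff R is reflexive. Every such R is reflexive — valid.
(B) axiom 5: valid iff R is euclidean. Such an R need not be euclidean — not valid.
(C) Dia Dia r -> Dia r is the dual of axiom 4; it is valid on a frame exactly when R is transitive. Such an R need not be transitive, so not valid.
(D) Box r -> Dia r is axiom D; it is valid on a frame exactly when R is serial. Every such R is serial, so valid.
(E) Dia Box r -> r (the dual of axiom B) characterises the symmetric frames. Every such R is symmetric — valid.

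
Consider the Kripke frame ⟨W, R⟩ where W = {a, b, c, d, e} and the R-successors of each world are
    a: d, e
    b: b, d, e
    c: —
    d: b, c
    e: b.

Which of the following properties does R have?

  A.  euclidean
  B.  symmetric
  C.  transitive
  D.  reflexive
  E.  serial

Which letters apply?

(A) not euclidean: a R d and a R e but not d R e.
(B) not symmetric: a R d but not d R a.
(C) not transitive: a R d and d R b but not a R b.
(D) not reflexive: not a R a.
(E) not serial: c has no R-successor.

none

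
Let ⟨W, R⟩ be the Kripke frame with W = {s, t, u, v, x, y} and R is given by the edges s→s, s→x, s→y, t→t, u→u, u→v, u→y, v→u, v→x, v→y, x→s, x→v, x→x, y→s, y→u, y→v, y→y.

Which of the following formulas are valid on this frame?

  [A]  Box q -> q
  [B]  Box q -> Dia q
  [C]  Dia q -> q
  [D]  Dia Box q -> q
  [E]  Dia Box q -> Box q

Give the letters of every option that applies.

B, D

R is not reflexive: not v R v.
R is symmetric: every R-edge is matched by its reverse.
R is not euclidean: s R x and s R y but not x R y.
R is serial: every world has an R-successor.
R is not a subset of the identity: s R x with s ≠ x.
(A) Box q -> q is axiom T; it is valid on a frame exactly when R is reflexive. R is not reflexive, so not valid.
(B) axiom D: valid iff R is serial. R is serial — valid.
(C) Dia q -> q (the converse of T) corresponds to R being a subset of the identity. Here R ⊄ identity, so not valid.
(D) Dia Box q -> q (the dual of axiom B) characterises the symmetric frames. R is symmetric — valid.
(E) Dia Box q -> Box q is the dual of axiom 5; it is valid on a frame exactly when R is euclidean. R is not euclidean, so not valid.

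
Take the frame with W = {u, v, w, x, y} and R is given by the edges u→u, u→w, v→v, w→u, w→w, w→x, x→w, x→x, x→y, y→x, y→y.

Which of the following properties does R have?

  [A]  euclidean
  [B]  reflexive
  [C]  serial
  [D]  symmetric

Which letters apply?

(A) not euclidean: w R u and w R x but not u R x.
(B) reflexive: each world relates to itself.
(C) serial: every world has an R-successor.
(D) symmetric: every R-edge is matched by its reverse.

B, C, D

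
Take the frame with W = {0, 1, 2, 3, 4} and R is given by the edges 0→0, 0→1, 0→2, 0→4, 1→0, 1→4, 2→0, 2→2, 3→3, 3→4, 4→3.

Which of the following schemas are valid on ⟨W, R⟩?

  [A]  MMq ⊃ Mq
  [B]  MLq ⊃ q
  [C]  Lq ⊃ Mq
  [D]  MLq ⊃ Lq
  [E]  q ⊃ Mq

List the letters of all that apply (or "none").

R is not reflexive: not 1 R 1.
R is not symmetric: 0 R 4 but not 4 R 0.
R is not transitive: 0 R 4 and 4 R 3 but not 0 R 3.
R is not euclidean: 0 R 1 and 0 R 2 but not 1 R 2.
R is serial: every world has an R-successor.
(A) MMq ⊃ Mq is the dual of axiom 4; it is valid on a frame exactly when R is transitive. R is not transitive, so not valid.
(B) MLq ⊃ q is the dual of axiom B; it is valid on a frame exactly when R is symmetric. R is not symmetric, so not valid.
(C) axiom D: valid iff R is serial. R is serial — valid.
(D) MLq ⊃ Lq is the dual of axiom 5, which corresponds to the euclidean property. R is not euclidean — not valid.
(E) the dual of axiom T: valid iff R is reflexive. R is not reflexive — not valid.

C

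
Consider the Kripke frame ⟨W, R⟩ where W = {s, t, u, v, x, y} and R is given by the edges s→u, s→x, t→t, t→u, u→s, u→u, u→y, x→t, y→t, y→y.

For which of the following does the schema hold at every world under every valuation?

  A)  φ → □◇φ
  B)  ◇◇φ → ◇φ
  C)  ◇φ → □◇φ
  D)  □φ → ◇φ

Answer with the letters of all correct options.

R is not symmetric: s R x but not x R s.
R is not transitive: s R u and u R s but not s R s.
R is not euclidean: s R u and s R x but not u R x.
R is not serial: v has no R-successor.
(A) axiom B: valid iff R is symmetric. R is not symmetric — not valid.
(B) ◇◇φ → ◇φ is the dual of axiom 4; it is valid on a frame exactly when R is transitive. R is not transitive, so not valid.
(C) ◇φ → □◇φ (axiom 5) characterises the euclidean frames. R is not euclidean — not valid.
(D) □φ → ◇φ is axiom D, which corresponds to seriality. R is not serial — not valid.

none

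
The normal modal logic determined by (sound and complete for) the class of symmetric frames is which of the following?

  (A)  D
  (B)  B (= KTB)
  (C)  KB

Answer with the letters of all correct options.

(A) D is determined by the class of serial frames.
(B) B (= KTB) is determined by the class of reflexive and symmetric frames.
(C) KB is determined by exactly this class.

C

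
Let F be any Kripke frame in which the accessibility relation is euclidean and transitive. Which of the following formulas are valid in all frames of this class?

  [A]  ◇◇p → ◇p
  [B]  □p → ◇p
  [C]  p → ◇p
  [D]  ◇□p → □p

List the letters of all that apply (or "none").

A, D

(A) ◇◇p → ◇p is the dual of axiom 4, which corresponds to transitivity. Every such R is transitive — valid.
(B) axiom D: valid iff R is serial. Such an R need not be serial — not valid.
(C) p → ◇p is the dual of axiom T, which corresponds to reflexivity. Such an R need not be reflexive — not valid.
(D) ◇□p → □p (the dual of axiom 5) characterises the euclidean frames. Every such R is euclidean — valid.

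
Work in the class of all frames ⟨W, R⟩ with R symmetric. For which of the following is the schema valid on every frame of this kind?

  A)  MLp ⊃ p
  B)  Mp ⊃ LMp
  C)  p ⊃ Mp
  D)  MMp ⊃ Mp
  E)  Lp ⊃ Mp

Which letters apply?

(A) MLp ⊃ p (the dual of axiom B) characterises the symmetric frames. Every such R is symmetric — valid.
(B) Mp ⊃ LMp (axiom 5) characterises the euclidean frames. Such an R need not be euclidean — not valid.
(C) p ⊃ Mp is the dual of axiom T; it is valid on a frame exactly when R is reflexive. Such an R need not be reflexive, so not valid.
(D) MMp ⊃ Mp (the dual of axiom 4) characterises the transitive frames. Such an R need not be transitive — not valid.
(E) axiom D: valid iff R is serial. Such an R need not be serial — not valid.

A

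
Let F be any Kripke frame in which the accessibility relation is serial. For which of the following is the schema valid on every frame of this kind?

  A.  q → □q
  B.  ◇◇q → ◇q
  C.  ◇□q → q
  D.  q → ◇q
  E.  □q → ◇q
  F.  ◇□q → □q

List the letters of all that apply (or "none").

E

(A) q → □q is valid only on frames where every R-edge is a self-loop. Such an R need not be a subset of the identity — not valid.
(B) ◇◇q → ◇q (the dual of axiom 4) characterises the transitive frames. Such an R need not be transitive — not valid.
(C) ◇□q → q (the dual of axiom B) characterises the symmetric frames. Such an R need not be symmetric — not valid.
(D) the dual of axiom T: valid iff R is reflexive. Such an R need not be reflexive — not valid.
(E) axiom D: valid iff R is serial. Every such R is serial — valid.
(F) ◇□q → □q is the dual of axiom 5; it is valid on a frame exactly when R is euclidean. Such an R need not be euclidean, so not valid.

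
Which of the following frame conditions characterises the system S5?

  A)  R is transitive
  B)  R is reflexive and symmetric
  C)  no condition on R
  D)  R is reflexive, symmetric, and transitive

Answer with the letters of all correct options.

(A) this class determines K4, not S5.
(B) this class determines B (= KTB), not S5.
(C) this class determines K, not S5.
(D) S5 is sound and complete for exactly this class.

D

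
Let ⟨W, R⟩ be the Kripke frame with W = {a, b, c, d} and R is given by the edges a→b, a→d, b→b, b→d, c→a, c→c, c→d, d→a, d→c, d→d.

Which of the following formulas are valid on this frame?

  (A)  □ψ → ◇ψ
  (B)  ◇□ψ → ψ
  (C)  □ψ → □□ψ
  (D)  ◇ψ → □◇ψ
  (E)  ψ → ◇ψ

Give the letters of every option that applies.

R is not reflexive: not a R a.
R is not symmetric: a R b but not b R a.
R is not transitive: a R d and d R a but not a R a.
R is not euclidean: a R d and a R b but not d R b.
R is serial: every world has an R-successor.
(A) □ψ → ◇ψ is axiom D, which corresponds to seriality. R is serial — valid.
(B) ◇□ψ → ψ (the dual of axiom B) characterises the symmetric frames. R is not symmetric — not valid.
(C) □ψ → □□ψ is axiom 4, which corresponds to transitivity. R is not transitive — not valid.
(D) ◇ψ → □◇ψ is axiom 5; it is valid on a frame exactly when R is euclidean. R is not euclidean, so not valid.
(E) the dual of axiom T: valid iff R is reflexive. R is not reflexive — not valid.

A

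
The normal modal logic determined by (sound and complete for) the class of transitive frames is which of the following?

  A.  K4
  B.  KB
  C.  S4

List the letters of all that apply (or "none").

A

(A) K4 is determined by exactly this class.
(B) KB is determined by the class of symmetric frames.
(C) S4 is determined by the class of reflexive and transitive frames.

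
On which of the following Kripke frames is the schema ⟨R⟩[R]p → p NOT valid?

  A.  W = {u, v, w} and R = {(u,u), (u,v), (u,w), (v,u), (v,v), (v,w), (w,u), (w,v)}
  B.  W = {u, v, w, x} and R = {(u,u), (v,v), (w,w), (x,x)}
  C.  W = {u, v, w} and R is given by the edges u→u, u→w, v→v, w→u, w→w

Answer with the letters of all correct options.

none

The schema ⟨R⟩[R]p → p is the dual of axiom B; it is valid on a frame iff R is symmetric.
(A) R is symmetric (every R-edge is matched by its reverse), so the schema is valid here.
(B) R is symmetric (every R-edge is matched by its reverse), so the schema is valid here.
(C) R is symmetric (every R-edge is matched by its reverse), so the schema is valid here.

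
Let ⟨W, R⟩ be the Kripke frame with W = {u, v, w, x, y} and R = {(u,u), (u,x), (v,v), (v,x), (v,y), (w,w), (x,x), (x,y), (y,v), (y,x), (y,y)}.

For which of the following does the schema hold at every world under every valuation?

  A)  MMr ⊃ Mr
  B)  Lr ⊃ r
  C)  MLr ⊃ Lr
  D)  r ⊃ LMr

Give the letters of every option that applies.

R is reflexive: each world relates to itself.
R is not symmetric: u R x but not x R u.
R is not transitive: u R x and x R y but not u R y.
R is not euclidean: u R x and u R u but not x R u.
(A) MMr ⊃ Mr (the dual of axiom 4) characterises the transitive frames. R is not transitive — not valid.
(B) Lr ⊃ r is axiom T, which corresponds to reflexivity. R is reflexive — valid.
(C) MLr ⊃ Lr (the dual of axiom 5) characterises the euclidean frames. R is not euclidean — not valid.
(D) r ⊃ LMr is axiom B; it is valid on a frame exactly when R is symmetric. R is not symmetric, so not valid.

B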